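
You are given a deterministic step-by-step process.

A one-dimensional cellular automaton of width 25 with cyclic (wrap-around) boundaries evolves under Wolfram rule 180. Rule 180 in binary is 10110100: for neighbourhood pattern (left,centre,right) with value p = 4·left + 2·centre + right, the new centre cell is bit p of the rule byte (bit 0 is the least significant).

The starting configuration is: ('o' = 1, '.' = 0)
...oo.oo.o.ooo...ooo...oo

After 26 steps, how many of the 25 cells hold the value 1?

14

[0] ...oo.oo.o.ooo...ooo...oo
[1] o....o..ooo.o.o...o.o....
[2] oo...oo..o.ooooo..oooo...
[3] ..o....o.oo.ooo.o..oo.o..
[4] ..oo...oo..o.o.ooo...ooo.
[5] ....o....o.oooo.o.o...o.o
[6] o...oo...oo.oo.ooooo..ooo
[7] .o....o....o..o.ooo.o..oo
[8] ooo...oo...oo.oo.o.ooo...
[9] .o.o....o....o..ooo.o.o..
[10] .oooo...oo...oo..o.ooooo.
[11] ..oo.o....o....o.oo.ooo.o
[12] o...ooo...oo...oo..o.o.oo
[13] .o...o.o....o....o.oooo.o
[14] ooo..oooo...oo...oo.oo.oo
[15] oo.o..oo.o....o....o..o.o
[16] o.ooo...ooo...oo...oo.oo.
[17] oo.o.o...o.o....o....o..o
[18] o.ooooo..oooo...oo...oo..
[19] oo.ooo.o..oo.o....o....o.
[20] ..o.o.ooo...ooo...oo...oo
[21] o.oooo.o.o...o.o....o....
[22] oo.oo.ooooo..oooo...oo...
[23] ..o..o.ooo.o..oo.o....o..
[24] ..oo.oo.o.ooo...ooo...oo.
[25] ....o..ooo.o.o...o.o....o
[26] o...oo..o.ooooo..oooo...o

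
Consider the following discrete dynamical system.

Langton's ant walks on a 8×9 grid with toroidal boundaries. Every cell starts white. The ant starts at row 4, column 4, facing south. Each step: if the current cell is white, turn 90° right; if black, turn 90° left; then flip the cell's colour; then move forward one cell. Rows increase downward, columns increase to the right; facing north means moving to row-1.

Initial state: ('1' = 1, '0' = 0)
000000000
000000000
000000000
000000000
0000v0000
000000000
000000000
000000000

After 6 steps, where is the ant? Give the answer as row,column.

5,5

t=0: 000000000
000000000
000000000
000000000
0000v0000
000000000
000000000
000000000
t=1: 000000000
000000000
000000000
000000000
000<10000
000000000
000000000
000000000
t=2: 000000000
000000000
000000000
000^00000
000110000
000000000
000000000
000000000
t=3: 000000000
000000000
000000000
0001>0000
000110000
000000000
000000000
000000000
t=4: 000000000
000000000
000000000
000110000
0001v0000
000000000
000000000
000000000
t=5: 000000000
000000000
000000000
000110000
00010>000
000000000
000000000
000000000
t=6: 000000000
000000000
000000000
000110000
000101000
00000v000
000000000
000000000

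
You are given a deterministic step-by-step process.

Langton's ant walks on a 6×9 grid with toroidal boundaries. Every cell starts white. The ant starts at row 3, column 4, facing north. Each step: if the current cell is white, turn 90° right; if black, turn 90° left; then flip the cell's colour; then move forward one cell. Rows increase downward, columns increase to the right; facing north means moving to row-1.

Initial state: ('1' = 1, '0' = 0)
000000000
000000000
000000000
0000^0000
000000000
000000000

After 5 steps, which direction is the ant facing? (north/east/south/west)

[0] 000000000
000000000
000000000
0000^0000
000000000
000000000
[1] 000000000
000000000
000000000
00001>000
000000000
000000000
[2] 000000000
000000000
000000000
000011000
00000v000
000000000
[3] 000000000
000000000
000000000
000011000
0000<1000
000000000
[4] 000000000
000000000
000000000
0000^1000
000011000
000000000
[5] 000000000
000000000
000000000
000<01000
000011000
000000000

west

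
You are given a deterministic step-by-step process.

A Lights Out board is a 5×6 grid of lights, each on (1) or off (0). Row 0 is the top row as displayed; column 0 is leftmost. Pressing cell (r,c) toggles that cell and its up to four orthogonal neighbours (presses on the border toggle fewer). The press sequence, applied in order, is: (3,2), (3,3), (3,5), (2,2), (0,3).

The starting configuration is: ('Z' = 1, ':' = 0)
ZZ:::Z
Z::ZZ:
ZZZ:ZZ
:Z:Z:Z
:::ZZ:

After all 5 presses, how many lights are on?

17

t=0: ZZ:::Z
Z::ZZ:
ZZZ:ZZ
:Z:Z:Z
:::ZZ:
t=1: ZZ:::Z
Z::ZZ:
ZZ::ZZ
::Z::Z
::ZZZ:
t=2: ZZ:::Z
Z::ZZ:
ZZ:ZZZ
:::ZZZ
::Z:Z:
t=3: ZZ:::Z
Z::ZZ:
ZZ:ZZ:
:::Z::
::Z:ZZ
t=4: ZZ:::Z
Z:ZZZ:
Z:Z:Z:
::ZZ::
::Z:ZZ
t=5: ZZZZZZ
Z:Z:Z:
Z:Z:Z:
::ZZ::
::Z:ZZ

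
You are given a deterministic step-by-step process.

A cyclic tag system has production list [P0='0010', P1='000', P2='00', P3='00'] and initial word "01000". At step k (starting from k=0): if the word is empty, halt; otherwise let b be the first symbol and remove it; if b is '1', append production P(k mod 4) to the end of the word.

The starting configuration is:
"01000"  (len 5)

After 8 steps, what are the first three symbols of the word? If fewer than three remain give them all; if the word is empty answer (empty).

0) "01000"  (len 5)
1) "1000"  (len 4)
2) "000000"  (len 6)
3) "00000"  (len 5)
4) "0000"  (len 4)
5) "000"  (len 3)
6) "00"  (len 2)
7) "0"  (len 1)
8) (halted — word empty)

(empty)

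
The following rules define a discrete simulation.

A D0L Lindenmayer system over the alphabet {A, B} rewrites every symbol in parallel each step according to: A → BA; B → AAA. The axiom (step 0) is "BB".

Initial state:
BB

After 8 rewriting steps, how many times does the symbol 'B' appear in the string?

582

gen 0: BB
gen 1: AAAAAA
gen 2: BABABABABABA
gen 3: AAABAAAABAAAABAAAABAAAABAAAABA
gen 4: BABABAAAABABABABAAAABABABABAAAABABABABAAAABABABABAAAABABABABAAAABA
gen 5: AAABAAAABAAAABABABABAAAABAAAABAAAABAAAABABABABAAAABAAAABAA…AAAABAAAABAAAABAAAABABABABAAAABAAAABAAAABAAAABABABABAAAABA  (len 156)
gen 6: BABABAAAABABABABAAAABABABABAAAABAAAABAAAABAAAABABABABAAAAB…ABABAAAABABABABAAAABABABABAAAABAAAABAAAABAAAABABABABAAAABA  (len 354)
gen 7: AAABAAAABAAAABABABABAAAABAAAABAAAABAAAABABABABAAAABAAAABAA…ABABAAAABABABABAAAABABABABAAAABAAAABAAAABAAAABABABABAAAABA  (len 822)
gen 8: BABABAAAABABABABAAAABABABABAAAABAAAABAAAABAAAABABABABAAAAB…ABABAAAABABABABAAAABABABABAAAABAAAABAAAABAAAABABABABAAAABA  (len 1884)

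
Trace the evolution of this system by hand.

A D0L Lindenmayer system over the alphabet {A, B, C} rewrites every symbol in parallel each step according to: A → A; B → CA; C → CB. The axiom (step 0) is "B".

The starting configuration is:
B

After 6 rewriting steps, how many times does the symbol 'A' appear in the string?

gen 0: B
gen 1: CA
gen 2: CBA
gen 3: CBCAA
gen 4: CBCACBAA
gen 5: CBCACBACBCAAA
gen 6: CBCACBACBCAACBCACBAAA

8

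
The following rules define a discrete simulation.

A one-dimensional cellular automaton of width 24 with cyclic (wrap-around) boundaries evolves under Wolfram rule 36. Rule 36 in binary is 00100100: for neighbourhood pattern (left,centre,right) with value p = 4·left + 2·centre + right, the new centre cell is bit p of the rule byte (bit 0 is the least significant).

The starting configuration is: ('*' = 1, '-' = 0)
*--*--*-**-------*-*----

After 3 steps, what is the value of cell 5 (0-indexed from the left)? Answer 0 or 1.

gen 0: *--*--*-**-------*-*----
gen 1: *--*--**---------***----
gen 2: *--*--------------------
gen 3: *--*--------------------

0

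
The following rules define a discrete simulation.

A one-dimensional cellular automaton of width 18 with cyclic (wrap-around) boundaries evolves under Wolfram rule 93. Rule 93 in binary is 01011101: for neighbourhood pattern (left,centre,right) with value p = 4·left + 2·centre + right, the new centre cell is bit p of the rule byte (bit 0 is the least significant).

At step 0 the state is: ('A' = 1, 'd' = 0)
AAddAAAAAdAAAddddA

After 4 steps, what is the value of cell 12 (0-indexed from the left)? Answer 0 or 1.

1

k=0  AAddAAAAAdAAAddddA
k=1  dAAdAdddAdAdAAAAdA
k=2  dAAdAAAdAdAdAddAdA
k=3  dAAdAdAdAdAdAAdAdA
k=4  dAAdAdAdAdAdAAdAdA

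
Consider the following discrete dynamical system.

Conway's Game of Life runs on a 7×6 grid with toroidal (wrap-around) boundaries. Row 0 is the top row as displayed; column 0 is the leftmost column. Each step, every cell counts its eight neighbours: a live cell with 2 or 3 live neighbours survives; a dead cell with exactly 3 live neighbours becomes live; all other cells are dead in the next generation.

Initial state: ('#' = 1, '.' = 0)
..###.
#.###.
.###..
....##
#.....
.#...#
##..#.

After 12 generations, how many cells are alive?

1

k=0  ..###.
#.###.
.###..
....##
#.....
.#...#
##..#.
k=1  #.....
.....#
##....
######
#...#.
.#...#
##..#.
k=2  ##....
.#...#
...#..
..###.
......
.#..#.
.#....
k=3  .##...
.##...
...#..
..###.
..#.#.
......
.##...
k=4  #..#..
.#.#..
.#..#.
..#.#.
..#.#.
.###..
.##...
k=5  #..#..
##.##.
.#..#.
.##.##
....#.
......
#.....
k=6  #.###.
##.##.
......
###.##
...###
......
......
k=7  #.#.#.
##..#.
......
###...
.###..
....#.
...#..
k=8  #.#.#.
##.#..
..#..#
#..#..
#..#..
....#.
...###
k=9  #.#...
#..##.
..####
######
...###
......
......
k=10  .#.#.#
#.....
......
.#....
.#....
....#.
......
k=11  #.....
#.....
......
......
......
......
....#.
k=12  .....#
......
......
......
......
......
......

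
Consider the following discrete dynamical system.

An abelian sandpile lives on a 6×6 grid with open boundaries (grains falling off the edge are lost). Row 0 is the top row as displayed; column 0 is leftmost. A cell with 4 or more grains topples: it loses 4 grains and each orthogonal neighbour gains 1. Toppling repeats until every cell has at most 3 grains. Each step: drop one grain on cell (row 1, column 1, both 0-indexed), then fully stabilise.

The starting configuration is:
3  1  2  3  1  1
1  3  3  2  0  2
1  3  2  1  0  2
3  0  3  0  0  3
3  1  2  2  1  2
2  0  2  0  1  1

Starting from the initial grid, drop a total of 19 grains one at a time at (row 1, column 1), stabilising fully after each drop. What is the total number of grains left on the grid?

0) 3  1  2  3  1  1
1  3  3  2  0  2
1  3  2  1  0  2
3  0  3  0  0  3
3  1  2  2  1  2
2  0  2  0  1  1
1) 3  2  3  3  1  1
2  2  1  3  0  2
2  1  1  2  0  2
3  2  0  1  0  3
3  1  3  2  1  2
2  0  2  0  1  1
2) 3  2  3  3  1  1
2  3  1  3  0  2
2  1  1  2  0  2
3  2  0  1  0  3
3  1  3  2  1  2
2  0  2  0  1  1
3) 3  3  3  3  1  1
3  0  2  3  0  2
2  2  1  2  0  2
3  2  0  1  0  3
3  1  3  2  1  2
2  0  2  0  1  1
4) 3  3  3  3  1  1
3  1  2  3  0  2
2  2  1  2  0  2
3  2  0  1  0  3
3  1  3  2  1  2
2  0  2  0  1  1
5) 3  3  3  3  1  1
3  2  2  3  0  2
2  2  1  2  0  2
3  2  0  1  0  3
3  1  3  2  1  2
2  0  2  0  1  1
6) 3  3  3  3  1  1
3  3  2  3  0  2
2  2  1  2  0  2
3  2  0  1  0  3
3  1  3  2  1  2
2  0  2  0  1  1
7) 1  2  2  1  2  1
1  3  1  1  1  2
3  3  2  3  0  2
3  2  0  1  0  3
3  1  3  2  1  2
2  0  2  0  1  1
8) 1  3  2  1  2  1
3  1  2  1  1  2
1  2  3  3  0  2
2  0  1  1  0  3
0  3  3  2  1  2
3  0  2  0  1  1
9) 1  3  2  1  2  1
3  2  2  1  1  2
1  2  3  3  0  2
2  0  1  1  0  3
0  3  3  2  1  2
3  0  2  0  1  1
10) 1  3  2  1  2  1
3  3  2  1  1  2
1  2  3  3  0  2
2  0  1  1  0  3
0  3  3  2  1  2
3  0  2  0  1  1
11) 3  0  3  1  2  1
0  2  3  1  1  2
2  3  3  3  0  2
2  0  1  1  0  3
0  3  3  2  1  2
3  0  2  0  1  1
12) 3  0  3  1  2  1
0  3  3  1  1  2
2  3  3  3  0  2
2  0  1  1  0  3
0  3  3  2  1  2
3  0  2  0  1  1
13) 3  2  0  2  2  1
1  2  2  3  1  2
3  1  2  0  1  2
2  1  2  2  0  3
0  3  3  2  1  2
3  0  2  0  1  1
14) 3  2  0  2  2  1
1  3  2  3  1  2
3  1  2  0  1  2
2  1  2  2  0  3
0  3  3  2  1  2
3  0  2  0  1  1
15) 3  3  0  2  2  1
2  0  3  3  1  2
3  2  2  0  1  2
2  1  2  2  0  3
0  3  3  2  1  2
3  0  2  0  1  1
16) 3  3  0  2  2  1
2  1  3  3  1  2
3  2  2  0  1  2
2  1  2  2  0  3
0  3  3  2  1  2
3  0  2  0  1  1
17) 3  3  0  2  2  1
2  2  3  3  1  2
3  2  2  0  1  2
2  1  2  2  0  3
0  3  3  2  1  2
3  0  2  0  1  1
18) 3  3  0  2  2  1
2  3  3  3  1  2
3  2  2  0  1  2
2  1  2  2  0  3
0  3  3  2  1  2
3  0  2  0  1  1
19) 1  2  2  3  2  1
2  0  3  0  2  2
1  2  0  2  1  2
3  2  3  2  0  3
0  3  3  2  1  2
3  0  2  0  1  1

59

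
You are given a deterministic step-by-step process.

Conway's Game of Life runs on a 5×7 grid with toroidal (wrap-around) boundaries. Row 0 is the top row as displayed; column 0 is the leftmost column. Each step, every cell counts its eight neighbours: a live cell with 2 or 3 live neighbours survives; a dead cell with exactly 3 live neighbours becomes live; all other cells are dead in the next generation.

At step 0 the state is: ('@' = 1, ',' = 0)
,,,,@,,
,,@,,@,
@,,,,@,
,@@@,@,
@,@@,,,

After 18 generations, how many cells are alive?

8

step 0: ,,,,@,,
,,@,,@,
@,,,,@,
,@@@,@,
@,@@,,,
step 1: ,@@,@,,
,,,,@@@
,,,@,@,
@,,@,,,
,,,,,,,
step 2: ,,,@@,,
,,@,,,@
,,,@,@,
,,,,@,,
,@@@,,,
step 3: ,@,,@,,
,,@,,@,
,,,@@@,
,,,,@,,
,,@,,,,
step 4: ,@@@,,,
,,@,,@,
,,,@,@,
,,,,@@,
,,,@,,,
step 5: ,@,@@,,
,@,,,,,
,,,@,@@
,,,@,@,
,,,@,,,
step 6: ,,,@@,,
@,,@,@,
,,@,,@@
,,@@,@@
,,,@,,,
step 7: ,,@@,,,
,,@@,@,
@@@,,,,
,,@@,@@
,,,,,@,
step 8: ,,@@,,,
,,,,@,,
@,,,,@,
@,@@@@@
,,,,,@@
step 9: ,,,@@@,
,,,@@,,
@@,,,,,
@@,@,,,
@@,,,,,
step 10: ,,@@,@,
,,@@,@,
@@,@@,,
,,,,,,@
@@,@,,@
step 11: @,,,,@,
,,,,,@@
@@,@@@@
,,,@@@@
@@,@@@@
step 12: ,@,,,,,
,@,,,,,
,,@@,,,
,,,,,,,
,@@@,,,
step 13: @@,,,,,
,@,,,,,
,,@,,,,
,@,,,,,
,@@,,,,
step 14: @,,,,,,
@@@,,,,
,@@,,,,
,@,,,,,
,,@,,,,
step 15: @,@,,,,
@,@,,,,
,,,,,,,
,@,,,,,
,@,,,,,
step 16: @,@,,,,
,,,,,,,
,@,,,,,
,,,,,,,
@@@,,,,
step 17: @,@,,,,
,@,,,,,
,,,,,,,
@,@,,,,
@,@,,,,
step 18: @,@,,,,
,@,,,,,
,@,,,,,
,,,,,,,
@,@@,,@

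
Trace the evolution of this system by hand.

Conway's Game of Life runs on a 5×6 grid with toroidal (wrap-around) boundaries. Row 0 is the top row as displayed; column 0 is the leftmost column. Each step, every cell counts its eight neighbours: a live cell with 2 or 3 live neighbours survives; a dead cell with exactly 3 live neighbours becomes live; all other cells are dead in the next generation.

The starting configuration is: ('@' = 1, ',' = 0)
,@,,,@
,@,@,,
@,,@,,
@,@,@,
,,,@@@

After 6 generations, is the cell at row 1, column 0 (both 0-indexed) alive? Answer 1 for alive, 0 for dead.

0

step 0: ,@,,,@
,@,@,,
@,,@,,
@,@,@,
,,,@@@
step 1: ,,,@,@
,@,,@,
@,,@@@
@@@,,,
,@@@,,
step 2: @@,@,,
,,@,,,
,,,@@,
,,,,,,
,,,@@,
step 3: ,@,@@,
,@@,@,
,,,@,,
,,,,,,
,,@@@,
step 4: ,@,,,@
,@,,@,
,,@@,,
,,@,@,
,,@,@,
step 5: @@@@@@
@@,@@,
,@@,@,
,@@,@,
,@@,@@
step 6: ,,,,,,
,,,,,,
,,,,@,
,,,,@,
,,,,,,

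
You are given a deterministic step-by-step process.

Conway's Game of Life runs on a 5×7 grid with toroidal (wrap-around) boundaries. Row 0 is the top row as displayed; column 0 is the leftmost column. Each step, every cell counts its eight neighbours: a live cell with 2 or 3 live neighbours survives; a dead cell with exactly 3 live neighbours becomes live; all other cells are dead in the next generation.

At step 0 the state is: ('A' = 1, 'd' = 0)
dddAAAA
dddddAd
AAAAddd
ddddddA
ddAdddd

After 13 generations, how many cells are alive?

2

0) dddAAAA
dddddAd
AAAAddd
ddddddA
ddAdddd
1) dddAAAA
AAdddAd
AAAdddA
AddAddd
dddAAdA
2) ddAAddd
dddAddd
ddAdddd
dddAAAd
AdAdddA
3) dAAAddd
dddAddd
ddAdddd
dAAAAAA
dAAddAA
4) AAdAAdd
dAdAddd
dAdddAd
ddddAdA
ddddddA
5) AAdAAdd
dAdAddd
AdAdAAd
AdddddA
dddAAdA
6) AAdddAd
dddddAA
AdAAAAd
AAddddd
dAAAAdA
7) dAdAddd
ddAAddd
AdAAAAd
ddddddd
dddAAAA
8) dddddAd
ddddddd
dAAdAdd
ddAdddd
ddAAAAd
9) dddAdAd
ddddddd
dAAAddd
dddddAd
ddAAAAd
10) ddAAdAd
dddAAdd
ddAdddd
dAdddAd
ddAAdAA
11) dddddAA
ddddAdd
ddAAAdd
dAdAAAA
dAdAdAA
12) AdddddA
ddddAdd
ddAdddd
dAddddA
dddAddd
13) ddddddd
ddddddd
ddddddd
ddAdddd
ddddddA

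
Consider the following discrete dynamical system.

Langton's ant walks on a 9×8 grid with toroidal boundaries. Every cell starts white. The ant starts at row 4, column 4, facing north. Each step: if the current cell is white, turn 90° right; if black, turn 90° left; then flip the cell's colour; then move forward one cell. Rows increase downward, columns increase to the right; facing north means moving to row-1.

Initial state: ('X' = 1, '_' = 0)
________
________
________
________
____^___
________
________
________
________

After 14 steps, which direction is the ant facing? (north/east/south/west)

gen 0: ________
________
________
________
____^___
________
________
________
________
gen 1: ________
________
________
________
____X>__
________
________
________
________
gen 2: ________
________
________
________
____XX__
_____v__
________
________
________
gen 3: ________
________
________
________
____XX__
____<X__
________
________
________
gen 4: ________
________
________
________
____^X__
____XX__
________
________
________
gen 5: ________
________
________
________
___<_X__
____XX__
________
________
________
gen 6: ________
________
________
___^____
___X_X__
____XX__
________
________
________
gen 7: ________
________
________
___X>___
___X_X__
____XX__
________
________
________
gen 8: ________
________
________
___XX___
___XvX__
____XX__
________
________
________
gen 9: ________
________
________
___XX___
___<XX__
____XX__
________
________
________
gen 10: ________
________
________
___XX___
____XX__
___vXX__
________
________
________
gen 11: ________
________
________
___XX___
____XX__
__<XXX__
________
________
________
gen 12: ________
________
________
___XX___
__^_XX__
__XXXX__
________
________
________
gen 13: ________
________
________
___XX___
__X>XX__
__XXXX__
________
________
________
gen 14: ________
________
________
___XX___
__XXXX__
__XvXX__
________
________
________

south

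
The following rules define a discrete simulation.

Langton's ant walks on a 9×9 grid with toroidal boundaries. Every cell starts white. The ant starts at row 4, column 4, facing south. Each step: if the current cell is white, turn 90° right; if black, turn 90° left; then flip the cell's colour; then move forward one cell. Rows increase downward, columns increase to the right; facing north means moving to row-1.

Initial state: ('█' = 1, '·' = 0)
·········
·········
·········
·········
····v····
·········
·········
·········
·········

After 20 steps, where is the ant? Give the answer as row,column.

step 0: ·········
·········
·········
·········
····v····
·········
·········
·········
·········
step 1: ·········
·········
·········
·········
···<█····
·········
·········
·········
·········
step 2: ·········
·········
·········
···^·····
···██····
·········
·········
·········
·········
step 3: ·········
·········
·········
···█>····
···██····
·········
·········
·········
·········
step 4: ·········
·········
·········
···██····
···█v····
·········
·········
·········
·········
step 5: ·········
·········
·········
···██····
···█·>···
·········
·········
·········
·········
step 6: ·········
·········
·········
···██····
···█·█···
·····v···
·········
·········
·········
step 7: ·········
·········
·········
···██····
···█·█···
····<█···
·········
·········
·········
step 8: ·········
·········
·········
···██····
···█^█···
····██···
·········
·········
·········
step 9: ·········
·········
·········
···██····
···██>···
····██···
·········
·········
·········
step 10: ·········
·········
·········
···██^···
···██····
····██···
·········
·········
·········
step 11: ·········
·········
·········
···███>··
···██····
····██···
·········
·········
·········
step 12: ·········
·········
·········
···████··
···██·v··
····██···
·········
·········
·········
step 13: ·········
·········
·········
···████··
···██<█··
····██···
·········
·········
·········
step 14: ·········
·········
·········
···██^█··
···████··
····██···
·········
·········
·········
step 15: ·········
·········
·········
···█<·█··
···████··
····██···
·········
·········
·········
step 16: ·········
·········
·········
···█··█··
···█v██··
····██···
·········
·········
·········
step 17: ·········
·········
·········
···█··█··
···█·>█··
····██···
·········
·········
·········
step 18: ·········
·········
·········
···█·^█··
···█··█··
····██···
·········
·········
·········
step 19: ·········
·········
·········
···█·█>··
···█··█··
····██···
·········
·········
·········
step 20: ·········
·········
······^··
···█·█···
···█··█··
····██···
·········
·········
·········

2,6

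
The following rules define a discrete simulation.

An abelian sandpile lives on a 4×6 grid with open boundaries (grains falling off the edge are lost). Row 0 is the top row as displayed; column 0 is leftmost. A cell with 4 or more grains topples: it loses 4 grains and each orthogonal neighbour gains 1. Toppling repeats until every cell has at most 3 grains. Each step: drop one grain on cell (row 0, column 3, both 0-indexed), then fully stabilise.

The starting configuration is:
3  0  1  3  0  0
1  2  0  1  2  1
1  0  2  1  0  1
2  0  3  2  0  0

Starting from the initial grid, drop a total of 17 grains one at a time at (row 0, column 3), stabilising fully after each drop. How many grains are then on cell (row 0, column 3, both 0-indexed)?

3

t=0: 3  0  1  3  0  0
1  2  0  1  2  1
1  0  2  1  0  1
2  0  3  2  0  0
t=1: 3  0  2  0  1  0
1  2  0  2  2  1
1  0  2  1  0  1
2  0  3  2  0  0
t=2: 3  0  2  1  1  0
1  2  0  2  2  1
1  0  2  1  0  1
2  0  3  2  0  0
t=3: 3  0  2  2  1  0
1  2  0  2  2  1
1  0  2  1  0  1
2  0  3  2  0  0
t=4: 3  0  2  3  1  0
1  2  0  2  2  1
1  0  2  1  0  1
2  0  3  2  0  0
t=5: 3  0  3  0  2  0
1  2  0  3  2  1
1  0  2  1  0  1
2  0  3  2  0  0
t=6: 3  0  3  1  2  0
1  2  0  3  2  1
1  0  2  1  0  1
2  0  3  2  0  0
t=7: 3  0  3  2  2  0
1  2  0  3  2  1
1  0  2  1  0  1
2  0  3  2  0  0
t=8: 3  0  3  3  2  0
1  2  0  3  2  1
1  0  2  1  0  1
2  0  3  2  0  0
t=9: 3  1  0  2  3  0
1  2  2  0  3  1
1  0  2  2  0  1
2  0  3  2  0  0
t=10: 3  1  0  3  3  0
1  2  2  0  3  1
1  0  2  2  0  1
2  0  3  2  0  0
t=11: 3  1  1  1  1  1
1  2  2  2  0  2
1  0  2  2  1  1
2  0  3  2  0  0
t=12: 3  1  1  2  1  1
1  2  2  2  0  2
1  0  2  2  1  1
2  0  3  2  0  0
t=13: 3  1  1  3  1  1
1  2  2  2  0  2
1  0  2  2  1  1
2  0  3  2  0  0
t=14: 3  1  2  0  2  1
1  2  2  3  0  2
1  0  2  2  1  1
2  0  3  2  0  0
t=15: 3  1  2  1  2  1
1  2  2  3  0  2
1  0  2  2  1  1
2  0  3  2  0  0
t=16: 3  1  2  2  2  1
1  2  2  3  0  2
1  0  2  2  1  1
2  0  3  2  0  0
t=17: 3  1  2  3  2  1
1  2  2  3  0  2
1  0  2  2  1  1
2  0  3  2  0  0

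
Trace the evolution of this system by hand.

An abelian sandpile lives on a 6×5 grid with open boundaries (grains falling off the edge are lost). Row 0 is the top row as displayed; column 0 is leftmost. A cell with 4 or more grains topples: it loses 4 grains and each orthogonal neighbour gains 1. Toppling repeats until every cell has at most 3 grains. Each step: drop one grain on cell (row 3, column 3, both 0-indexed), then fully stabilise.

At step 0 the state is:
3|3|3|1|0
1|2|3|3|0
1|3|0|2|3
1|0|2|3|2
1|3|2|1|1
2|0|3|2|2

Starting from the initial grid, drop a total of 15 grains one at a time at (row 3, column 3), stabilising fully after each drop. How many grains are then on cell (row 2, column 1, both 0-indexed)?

step 0: 3|3|3|1|0
1|2|3|3|0
1|3|0|2|3
1|0|2|3|2
1|3|2|1|1
2|0|3|2|2
step 1: 3|3|3|1|0
1|2|3|3|0
1|3|0|3|3
1|0|3|0|3
1|3|2|2|1
2|0|3|2|2
step 2: 3|3|3|1|0
1|2|3|3|0
1|3|0|3|3
1|0|3|1|3
1|3|2|2|1
2|0|3|2|2
step 3: 3|3|3|1|0
1|2|3|3|0
1|3|0|3|3
1|0|3|2|3
1|3|2|2|1
2|0|3|2|2
step 4: 3|3|3|1|0
1|2|3|3|0
1|3|0|3|3
1|0|3|3|3
1|3|2|2|1
2|0|3|2|2
step 5: 0|2|1|3|0
3|1|3|1|2
2|1|0|3|1
1|2|1|3|1
1|3|3|3|2
2|0|3|2|2
step 6: 0|2|1|3|0
3|1|3|2|2
2|1|1|0|2
1|3|3|2|2
2|0|2|2|3
2|2|1|0|3
step 7: 0|2|1|3|0
3|1|3|2|2
2|1|1|0|2
1|3|3|3|2
2|0|2|2|3
2|2|1|0|3
step 8: 0|2|1|3|0
3|1|3|2|2
2|2|2|1|2
2|0|1|1|3
2|1|3|3|3
2|2|1|0|3
step 9: 0|2|1|3|0
3|1|3|2|2
2|2|2|1|2
2|0|1|2|3
2|1|3|3|3
2|2|1|0|3
step 10: 0|2|1|3|0
3|1|3|2|2
2|2|2|1|2
2|0|1|3|3
2|1|3|3|3
2|2|1|0|3
step 11: 0|2|1|3|0
3|1|3|2|2
2|2|2|2|3
2|0|3|2|1
2|2|0|2|2
2|2|2|2|0
step 12: 0|2|1|3|0
3|1|3|2|2
2|2|2|2|3
2|0|3|3|1
2|2|0|2|2
2|2|2|2|0
step 13: 0|2|1|3|0
3|1|3|2|2
2|2|3|3|3
2|1|0|1|2
2|2|1|3|2
2|2|2|2|0
step 14: 0|2|1|3|0
3|1|3|2|2
2|2|3|3|3
2|1|0|2|2
2|2|1|3|2
2|2|2|2|0
step 15: 0|2|1|3|0
3|1|3|2|2
2|2|3|3|3
2|1|0|3|2
2|2|1|3|2
2|2|2|2|0

2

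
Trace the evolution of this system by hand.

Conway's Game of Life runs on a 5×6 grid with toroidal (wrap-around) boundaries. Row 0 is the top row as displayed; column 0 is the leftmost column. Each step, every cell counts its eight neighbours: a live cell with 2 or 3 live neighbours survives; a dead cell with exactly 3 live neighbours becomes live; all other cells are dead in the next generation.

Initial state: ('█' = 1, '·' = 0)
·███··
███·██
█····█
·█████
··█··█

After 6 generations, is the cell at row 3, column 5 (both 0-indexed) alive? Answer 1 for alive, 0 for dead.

gen 0: ·███··
███·██
█····█
·█████
··█··█
gen 1: ······
····█·
······
·███··
·····█
gen 2: ······
······
··██··
··█···
··█···
gen 3: ······
······
··██··
·██···
······
gen 4: ······
······
·███··
·███··
······
gen 5: ······
··█···
·█·█··
·█·█··
··█···
gen 6: ······
··█···
·█·█··
·█·█··
··█···

0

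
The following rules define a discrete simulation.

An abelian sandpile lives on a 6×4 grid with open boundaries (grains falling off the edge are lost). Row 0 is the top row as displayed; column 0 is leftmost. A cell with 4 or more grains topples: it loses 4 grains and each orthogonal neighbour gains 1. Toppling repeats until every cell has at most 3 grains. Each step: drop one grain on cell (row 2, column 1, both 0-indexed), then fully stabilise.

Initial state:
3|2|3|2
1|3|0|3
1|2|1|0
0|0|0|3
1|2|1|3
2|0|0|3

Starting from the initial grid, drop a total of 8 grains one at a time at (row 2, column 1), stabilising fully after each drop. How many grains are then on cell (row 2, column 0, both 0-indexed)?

3

gen 0: 3|2|3|2
1|3|0|3
1|2|1|0
0|0|0|3
1|2|1|3
2|0|0|3
gen 1: 3|2|3|2
1|3|0|3
1|3|1|0
0|0|0|3
1|2|1|3
2|0|0|3
gen 2: 3|3|3|2
2|0|1|3
2|1|2|0
0|1|0|3
1|2|1|3
2|0|0|3
gen 3: 3|3|3|2
2|0|1|3
2|2|2|0
0|1|0|3
1|2|1|3
2|0|0|3
gen 4: 3|3|3|2
2|0|1|3
2|3|2|0
0|1|0|3
1|2|1|3
2|0|0|3
gen 5: 3|3|3|2
2|1|1|3
3|0|3|0
0|2|0|3
1|2|1|3
2|0|0|3
gen 6: 3|3|3|2
2|1|1|3
3|1|3|0
0|2|0|3
1|2|1|3
2|0|0|3
gen 7: 3|3|3|2
2|1|1|3
3|2|3|0
0|2|0|3
1|2|1|3
2|0|0|3
gen 8: 3|3|3|2
2|1|1|3
3|3|3|0
0|2|0|3
1|2|1|3
2|0|0|3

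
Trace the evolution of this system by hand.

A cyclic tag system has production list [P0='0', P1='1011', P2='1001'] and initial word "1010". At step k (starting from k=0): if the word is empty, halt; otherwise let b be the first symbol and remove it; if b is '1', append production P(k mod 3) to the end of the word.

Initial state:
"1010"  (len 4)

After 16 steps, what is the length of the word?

t=0: "1010"  (len 4)
t=1: "0100"  (len 4)
t=2: "100"  (len 3)
t=3: "001001"  (len 6)
t=4: "01001"  (len 5)
t=5: "1001"  (len 4)
t=6: "0011001"  (len 7)
t=7: "011001"  (len 6)
t=8: "11001"  (len 5)
t=9: "10011001"  (len 8)
t=10: "00110010"  (len 8)
t=11: "0110010"  (len 7)
t=12: "110010"  (len 6)
t=13: "100100"  (len 6)
t=14: "001001011"  (len 9)
t=15: "01001011"  (len 8)
t=16: "1001011"  (len 7)

7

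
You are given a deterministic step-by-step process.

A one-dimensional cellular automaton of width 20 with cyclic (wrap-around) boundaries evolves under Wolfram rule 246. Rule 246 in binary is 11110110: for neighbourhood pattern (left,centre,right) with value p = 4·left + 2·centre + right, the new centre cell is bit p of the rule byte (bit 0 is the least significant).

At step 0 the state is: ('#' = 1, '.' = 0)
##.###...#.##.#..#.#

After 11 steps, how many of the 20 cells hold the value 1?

16

t=0: ##.###...#.##.#..#.#
t=1: ###.###.###.#######.
t=2: .###.###.###.#######
t=3: #.###.###.###.######
t=4: ##.###.###.###.#####
t=5: ###.###.###.###.####
t=6: ####.###.###.###.###
t=7: #####.###.###.###.##
t=8: ######.###.###.###.#
t=9: #######.###.###.###.
t=10: .#######.###.###.###
t=11: #.#######.###.###.##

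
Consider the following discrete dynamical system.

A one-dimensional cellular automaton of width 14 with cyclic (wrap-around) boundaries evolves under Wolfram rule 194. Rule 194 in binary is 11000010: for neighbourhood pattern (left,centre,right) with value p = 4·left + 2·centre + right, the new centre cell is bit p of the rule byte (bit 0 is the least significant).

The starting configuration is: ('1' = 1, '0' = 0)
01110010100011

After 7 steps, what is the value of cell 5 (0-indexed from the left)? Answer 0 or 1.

[0] 01110010100011
[1] 00110100000101
[2] 01010000001000
[3] 10000000010000
[4] 00000000100001
[5] 00000001000010
[6] 00000010000100
[7] 00000100001000

1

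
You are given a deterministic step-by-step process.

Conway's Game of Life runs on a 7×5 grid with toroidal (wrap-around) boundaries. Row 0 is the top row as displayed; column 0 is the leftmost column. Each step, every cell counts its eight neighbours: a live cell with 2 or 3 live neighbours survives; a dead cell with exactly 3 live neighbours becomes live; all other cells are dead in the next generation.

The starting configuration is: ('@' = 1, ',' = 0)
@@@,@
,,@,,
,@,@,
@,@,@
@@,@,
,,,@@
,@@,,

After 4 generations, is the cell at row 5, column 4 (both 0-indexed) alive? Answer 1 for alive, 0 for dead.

0

[0] @@@,@
,,@,,
,@,@,
@,@,@
@@,@,
,,,@@
,@@,,
[1] @,,,,
,,,,@
@@,@@
,,,,,
,@,,,
,,,@@
,,,,,
[2] ,,,,,
,@,@,
@,,@@
,@@,@
,,,,,
,,,,,
,,,,@
[3] ,,,,,
@,@@,
,,,,,
,@@,@
,,,,,
,,,,,
,,,,,
[4] ,,,,,
,,,,,
@,,,@
,,,,,
,,,,,
,,,,,
,,,,,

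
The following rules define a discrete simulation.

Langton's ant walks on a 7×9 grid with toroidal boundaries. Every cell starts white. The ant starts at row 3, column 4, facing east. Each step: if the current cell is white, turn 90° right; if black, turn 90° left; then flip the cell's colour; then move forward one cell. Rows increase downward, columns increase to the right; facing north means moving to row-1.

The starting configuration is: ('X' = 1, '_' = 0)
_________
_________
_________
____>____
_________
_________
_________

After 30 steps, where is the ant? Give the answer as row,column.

2,3

[0] _________
_________
_________
____>____
_________
_________
_________
[1] _________
_________
_________
____X____
____v____
_________
_________
[2] _________
_________
_________
____X____
___<X____
_________
_________
[3] _________
_________
_________
___^X____
___XX____
_________
_________
[4] _________
_________
_________
___X>____
___XX____
_________
_________
[5] _________
_________
____^____
___X_____
___XX____
_________
_________
[6] _________
_________
____X>___
___X_____
___XX____
_________
_________
[7] _________
_________
____XX___
___X_v___
___XX____
_________
_________
[8] _________
_________
____XX___
___X<X___
___XX____
_________
_________
[9] _________
_________
____^X___
___XXX___
___XX____
_________
_________
[10] _________
_________
___<_X___
___XXX___
___XX____
_________
_________
[11] _________
___^_____
___X_X___
___XXX___
___XX____
_________
_________
[12] _________
___X>____
___X_X___
___XXX___
___XX____
_________
_________
[13] _________
___XX____
___XvX___
___XXX___
___XX____
_________
_________
[14] _________
___XX____
___<XX___
___XXX___
___XX____
_________
_________
[15] _________
___XX____
____XX___
___vXX___
___XX____
_________
_________
[16] _________
___XX____
____XX___
____>X___
___XX____
_________
_________
[17] _________
___XX____
____^X___
_____X___
___XX____
_________
_________
[18] _________
___XX____
___<_X___
_____X___
___XX____
_________
_________
[19] _________
___^X____
___X_X___
_____X___
___XX____
_________
_________
[20] _________
__<_X____
___X_X___
_____X___
___XX____
_________
_________
[21] __^______
__X_X____
___X_X___
_____X___
___XX____
_________
_________
[22] __X>_____
__X_X____
___X_X___
_____X___
___XX____
_________
_________
[23] __XX_____
__XvX____
___X_X___
_____X___
___XX____
_________
_________
[24] __XX_____
__<XX____
___X_X___
_____X___
___XX____
_________
_________
[25] __XX_____
___XX____
__vX_X___
_____X___
___XX____
_________
_________
[26] __XX_____
___XX____
_<XX_X___
_____X___
___XX____
_________
_________
[27] __XX_____
_^_XX____
_XXX_X___
_____X___
___XX____
_________
_________
[28] __XX_____
_X>XX____
_XXX_X___
_____X___
___XX____
_________
_________
[29] __XX_____
_XXXX____
_XvX_X___
_____X___
___XX____
_________
_________
[30] __XX_____
_XXXX____
_X_>_X___
_____X___
___XX____
_________
_________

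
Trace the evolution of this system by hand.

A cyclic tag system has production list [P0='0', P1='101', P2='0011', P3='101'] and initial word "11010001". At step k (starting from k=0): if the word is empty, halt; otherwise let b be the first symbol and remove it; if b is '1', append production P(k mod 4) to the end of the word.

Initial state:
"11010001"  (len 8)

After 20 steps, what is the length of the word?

0) "11010001"  (len 8)
1) "10100010"  (len 8)
2) "0100010101"  (len 10)
3) "100010101"  (len 9)
4) "00010101101"  (len 11)
5) "0010101101"  (len 10)
6) "010101101"  (len 9)
7) "10101101"  (len 8)
8) "0101101101"  (len 10)
9) "101101101"  (len 9)
10) "01101101101"  (len 11)
11) "1101101101"  (len 10)
12) "101101101101"  (len 12)
13) "011011011010"  (len 12)
14) "11011011010"  (len 11)
15) "10110110100011"  (len 14)
16) "0110110100011101"  (len 16)
17) "110110100011101"  (len 15)
18) "10110100011101101"  (len 17)
19) "01101000111011010011"  (len 20)
20) "1101000111011010011"  (len 19)

19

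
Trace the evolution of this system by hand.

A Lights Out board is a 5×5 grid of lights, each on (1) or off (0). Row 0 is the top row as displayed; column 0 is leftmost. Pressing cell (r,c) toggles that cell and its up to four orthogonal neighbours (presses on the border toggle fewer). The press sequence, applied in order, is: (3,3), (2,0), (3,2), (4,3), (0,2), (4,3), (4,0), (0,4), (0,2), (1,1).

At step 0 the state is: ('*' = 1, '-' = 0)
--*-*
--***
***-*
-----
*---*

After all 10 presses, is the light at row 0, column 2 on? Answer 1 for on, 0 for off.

0) --*-*
--***
***-*
-----
*---*
1) --*-*
--***
*****
--***
*--**
2) --*-*
*-***
--***
*-***
*--**
3) --*-*
*-***
---**
**--*
*-***
4) --*-*
*-***
---**
**-**
*----
5) -*-**
*--**
---**
**-**
*----
6) -*-**
*--**
---**
**--*
*-***
7) -*-**
*--**
---**
-*--*
-****
8) -*---
*--*-
---**
-*--*
-****
9) --**-
*-**-
---**
-*--*
-****
10) -***-
-*-*-
-*-**
-*--*
-****

1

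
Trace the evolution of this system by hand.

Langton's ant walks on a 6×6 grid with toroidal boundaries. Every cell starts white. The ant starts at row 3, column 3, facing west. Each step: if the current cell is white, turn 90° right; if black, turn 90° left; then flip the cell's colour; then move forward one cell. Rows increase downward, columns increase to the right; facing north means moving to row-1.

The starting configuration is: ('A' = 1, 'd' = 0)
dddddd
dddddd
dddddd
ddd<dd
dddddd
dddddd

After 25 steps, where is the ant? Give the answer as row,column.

4,5

t=0: dddddd
dddddd
dddddd
ddd<dd
dddddd
dddddd
t=1: dddddd
dddddd
ddd^dd
dddAdd
dddddd
dddddd
t=2: dddddd
dddddd
dddA>d
dddAdd
dddddd
dddddd
t=3: dddddd
dddddd
dddAAd
dddAvd
dddddd
dddddd
t=4: dddddd
dddddd
dddAAd
ddd<Ad
dddddd
dddddd
t=5: dddddd
dddddd
dddAAd
ddddAd
dddvdd
dddddd
t=6: dddddd
dddddd
dddAAd
ddddAd
dd<Add
dddddd
t=7: dddddd
dddddd
dddAAd
dd^dAd
ddAAdd
dddddd
t=8: dddddd
dddddd
dddAAd
ddA>Ad
ddAAdd
dddddd
t=9: dddddd
dddddd
dddAAd
ddAAAd
ddAvdd
dddddd
t=10: dddddd
dddddd
dddAAd
ddAAAd
ddAd>d
dddddd
t=11: dddddd
dddddd
dddAAd
ddAAAd
ddAdAd
ddddvd
t=12: dddddd
dddddd
dddAAd
ddAAAd
ddAdAd
ddd<Ad
t=13: dddddd
dddddd
dddAAd
ddAAAd
ddA^Ad
dddAAd
t=14: dddddd
dddddd
dddAAd
ddAAAd
ddAA>d
dddAAd
t=15: dddddd
dddddd
dddAAd
ddAA^d
ddAAdd
dddAAd
t=16: dddddd
dddddd
dddAAd
ddA<dd
ddAAdd
dddAAd
t=17: dddddd
dddddd
dddAAd
ddAddd
ddAvdd
dddAAd
t=18: dddddd
dddddd
dddAAd
ddAddd
ddAd>d
dddAAd
t=19: dddddd
dddddd
dddAAd
ddAddd
ddAdAd
dddAvd
t=20: dddddd
dddddd
dddAAd
ddAddd
ddAdAd
dddAd>
t=21: dddddv
dddddd
dddAAd
ddAddd
ddAdAd
dddAdA
t=22: dddd<A
dddddd
dddAAd
ddAddd
ddAdAd
dddAdA
t=23: ddddAA
dddddd
dddAAd
ddAddd
ddAdAd
dddA^A
t=24: ddddAA
dddddd
dddAAd
ddAddd
ddAdAd
dddAA>
t=25: ddddAA
dddddd
dddAAd
ddAddd
ddAdA^
dddAAd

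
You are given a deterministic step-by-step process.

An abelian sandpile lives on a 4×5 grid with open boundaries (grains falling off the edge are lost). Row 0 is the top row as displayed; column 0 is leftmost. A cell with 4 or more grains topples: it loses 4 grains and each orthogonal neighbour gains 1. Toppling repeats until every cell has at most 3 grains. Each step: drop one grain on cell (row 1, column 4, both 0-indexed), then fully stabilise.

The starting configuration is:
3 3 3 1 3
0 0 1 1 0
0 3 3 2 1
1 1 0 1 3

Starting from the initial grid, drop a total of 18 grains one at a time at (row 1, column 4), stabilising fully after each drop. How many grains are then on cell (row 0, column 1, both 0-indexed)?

1

k=0  3 3 3 1 3
0 0 1 1 0
0 3 3 2 1
1 1 0 1 3
k=1  3 3 3 1 3
0 0 1 1 1
0 3 3 2 1
1 1 0 1 3
k=2  3 3 3 1 3
0 0 1 1 2
0 3 3 2 1
1 1 0 1 3
k=3  3 3 3 1 3
0 0 1 1 3
0 3 3 2 1
1 1 0 1 3
k=4  3 3 3 2 0
0 0 1 2 1
0 3 3 2 2
1 1 0 1 3
k=5  3 3 3 2 0
0 0 1 2 2
0 3 3 2 2
1 1 0 1 3
k=6  3 3 3 2 0
0 0 1 2 3
0 3 3 2 2
1 1 0 1 3
k=7  3 3 3 2 1
0 0 1 3 0
0 3 3 2 3
1 1 0 1 3
k=8  3 3 3 2 1
0 0 1 3 1
0 3 3 2 3
1 1 0 1 3
k=9  3 3 3 2 1
0 0 1 3 2
0 3 3 2 3
1 1 0 1 3
k=10  3 3 3 2 1
0 0 1 3 3
0 3 3 2 3
1 1 0 1 3
k=11  3 3 3 3 2
0 1 3 1 2
1 0 1 1 2
1 2 1 3 0
k=12  3 3 3 3 2
0 1 3 1 3
1 0 1 1 2
1 2 1 3 0
k=13  3 3 3 3 3
0 1 3 2 0
1 0 1 1 3
1 2 1 3 0
k=14  3 3 3 3 3
0 1 3 2 1
1 0 1 1 3
1 2 1 3 0
k=15  3 3 3 3 3
0 1 3 2 2
1 0 1 1 3
1 2 1 3 0
k=16  3 3 3 3 3
0 1 3 2 3
1 0 1 1 3
1 2 1 3 0
k=17  0 1 2 2 1
1 3 1 1 3
1 0 2 3 0
1 2 1 3 1
k=18  0 1 2 2 2
1 3 1 2 0
1 0 2 3 1
1 2 1 3 1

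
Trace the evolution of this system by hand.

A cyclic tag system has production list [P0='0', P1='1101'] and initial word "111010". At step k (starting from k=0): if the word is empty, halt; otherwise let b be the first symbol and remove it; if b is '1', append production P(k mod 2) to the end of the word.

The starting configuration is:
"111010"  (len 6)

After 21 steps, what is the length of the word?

t=0: "111010"  (len 6)
t=1: "110100"  (len 6)
t=2: "101001101"  (len 9)
t=3: "010011010"  (len 9)
t=4: "10011010"  (len 8)
t=5: "00110100"  (len 8)
t=6: "0110100"  (len 7)
t=7: "110100"  (len 6)
t=8: "101001101"  (len 9)
t=9: "010011010"  (len 9)
t=10: "10011010"  (len 8)
t=11: "00110100"  (len 8)
t=12: "0110100"  (len 7)
t=13: "110100"  (len 6)
t=14: "101001101"  (len 9)
t=15: "010011010"  (len 9)
t=16: "10011010"  (len 8)
t=17: "00110100"  (len 8)
t=18: "0110100"  (len 7)
t=19: "110100"  (len 6)
t=20: "101001101"  (len 9)
t=21: "010011010"  (len 9)

9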